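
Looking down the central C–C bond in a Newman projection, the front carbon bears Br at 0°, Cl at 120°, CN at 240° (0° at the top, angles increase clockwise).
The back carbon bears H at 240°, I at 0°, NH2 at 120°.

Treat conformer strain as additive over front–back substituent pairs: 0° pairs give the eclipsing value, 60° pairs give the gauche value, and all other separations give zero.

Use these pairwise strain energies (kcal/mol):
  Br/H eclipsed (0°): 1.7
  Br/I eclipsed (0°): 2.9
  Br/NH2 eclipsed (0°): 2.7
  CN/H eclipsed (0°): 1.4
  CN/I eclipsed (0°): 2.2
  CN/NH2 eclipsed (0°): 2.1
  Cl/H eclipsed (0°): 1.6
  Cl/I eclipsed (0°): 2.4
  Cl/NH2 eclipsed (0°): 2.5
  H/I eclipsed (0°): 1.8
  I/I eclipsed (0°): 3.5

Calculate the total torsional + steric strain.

This conformer is eclipsed. Br at 0° is eclipsed with I at 0° (2.9); Cl at 120° is eclipsed with NH2 at 120° (2.5); CN at 240° is eclipsed with H at 240° (1.4). Total 6.8 kcal/mol.

6.8 kcal/mol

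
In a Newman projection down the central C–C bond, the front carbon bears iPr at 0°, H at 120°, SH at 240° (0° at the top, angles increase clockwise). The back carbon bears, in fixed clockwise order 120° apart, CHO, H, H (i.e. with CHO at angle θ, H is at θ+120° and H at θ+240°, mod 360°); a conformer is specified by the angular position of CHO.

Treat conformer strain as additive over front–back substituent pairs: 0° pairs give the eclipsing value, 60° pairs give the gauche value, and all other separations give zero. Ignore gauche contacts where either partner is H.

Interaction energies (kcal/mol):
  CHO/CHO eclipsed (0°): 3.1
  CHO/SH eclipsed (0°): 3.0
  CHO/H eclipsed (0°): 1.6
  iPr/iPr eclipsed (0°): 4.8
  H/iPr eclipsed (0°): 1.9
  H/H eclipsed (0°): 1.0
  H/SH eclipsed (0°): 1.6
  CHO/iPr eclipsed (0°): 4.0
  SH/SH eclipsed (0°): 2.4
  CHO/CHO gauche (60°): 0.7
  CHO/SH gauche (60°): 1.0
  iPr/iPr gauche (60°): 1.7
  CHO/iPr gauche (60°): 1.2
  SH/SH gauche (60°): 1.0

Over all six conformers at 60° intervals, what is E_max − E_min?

5.6 kcal/mol

CHO at 0° (eclipsed): iPr(0°)/CHO(0°) eclipsed 4.0; H(120°)/H(120°) eclipsed 1.0; SH(240°)/H(240°) eclipsed 1.6 → 6.6 kcal/mol.
CHO at 60° (staggered): iPr(0°)/CHO(60°) gauche 1.2 → 1.2 kcal/mol.
CHO at 120° (eclipsed): iPr(0°)/H(0°) eclipsed 1.9; H(120°)/CHO(120°) eclipsed 1.6; SH(240°)/H(240°) eclipsed 1.6 → 5.1 kcal/mol.
CHO at 180° (staggered): SH(240°)/CHO(180°) gauche 1.0 → 1.0 kcal/mol.
CHO at 240° (eclipsed): iPr(0°)/H(0°) eclipsed 1.9; H(120°)/H(120°) eclipsed 1.0; SH(240°)/CHO(240°) eclipsed 3.0 → 5.9 kcal/mol.
CHO at 300° (staggered): iPr(0°)/CHO(300°) gauche 1.2; SH(240°)/CHO(300°) gauche 1.0 → 2.2 kcal/mol.
Max at 0° (6.6 kcal/mol), min at 180° (1.0 kcal/mol); barrier = 5.6 kcal/mol.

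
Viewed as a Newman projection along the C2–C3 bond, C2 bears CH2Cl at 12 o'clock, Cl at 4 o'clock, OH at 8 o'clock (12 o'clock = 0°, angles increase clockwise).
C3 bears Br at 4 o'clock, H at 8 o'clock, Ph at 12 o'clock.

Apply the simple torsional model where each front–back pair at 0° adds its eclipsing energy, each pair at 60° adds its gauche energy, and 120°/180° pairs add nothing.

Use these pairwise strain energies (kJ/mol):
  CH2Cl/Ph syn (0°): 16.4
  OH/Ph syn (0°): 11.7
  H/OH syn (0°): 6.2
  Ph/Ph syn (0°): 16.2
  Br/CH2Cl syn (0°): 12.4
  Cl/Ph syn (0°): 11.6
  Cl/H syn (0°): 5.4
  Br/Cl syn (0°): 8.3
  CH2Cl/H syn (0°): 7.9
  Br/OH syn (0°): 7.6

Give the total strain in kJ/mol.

30.9 kJ/mol

This conformer (eclipsed): CH2Cl(0°)/Ph(0°) eclipsed 16.4; Cl(120°)/Br(120°) eclipsed 8.3; OH(240°)/H(240°) eclipsed 6.2 → 30.9 kJ/mol.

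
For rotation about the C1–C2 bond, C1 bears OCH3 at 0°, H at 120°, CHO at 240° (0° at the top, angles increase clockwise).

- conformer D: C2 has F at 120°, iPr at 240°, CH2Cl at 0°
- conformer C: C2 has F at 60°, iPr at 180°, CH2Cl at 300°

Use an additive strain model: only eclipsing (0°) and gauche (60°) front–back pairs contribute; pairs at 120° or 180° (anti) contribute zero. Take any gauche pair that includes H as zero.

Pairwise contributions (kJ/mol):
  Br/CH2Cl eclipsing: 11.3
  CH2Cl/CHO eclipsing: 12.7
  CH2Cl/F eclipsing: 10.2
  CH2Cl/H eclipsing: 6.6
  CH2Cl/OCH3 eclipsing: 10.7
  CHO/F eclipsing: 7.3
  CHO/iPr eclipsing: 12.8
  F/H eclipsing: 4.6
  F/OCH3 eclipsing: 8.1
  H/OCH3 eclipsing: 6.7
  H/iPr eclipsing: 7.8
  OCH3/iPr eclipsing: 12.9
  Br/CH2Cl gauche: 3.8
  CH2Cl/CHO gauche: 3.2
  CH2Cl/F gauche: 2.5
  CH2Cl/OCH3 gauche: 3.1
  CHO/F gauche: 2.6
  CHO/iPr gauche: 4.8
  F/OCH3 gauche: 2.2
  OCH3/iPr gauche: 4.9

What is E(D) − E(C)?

D is eclipsed. OCH3 at 0° is eclipsed with CH2Cl at 0° (10.7); H at 120° is eclipsed with F at 120° (4.6); CHO at 240° is eclipsed with iPr at 240° (12.8). Total 28.1 kJ/mol.
C is staggered. OCH3 at 0° is gauche with F at 60° (2.2); OCH3 at 0° is gauche with CH2Cl at 300° (3.1); CHO at 240° is gauche with iPr at 180° (4.8); CHO at 240° is gauche with CH2Cl at 300° (3.2). Total 13.3 kJ/mol.
E(D) − E(C) = 28.1 − 13.3 = +14.8 kJ/mol.

+14.8 kJ/mol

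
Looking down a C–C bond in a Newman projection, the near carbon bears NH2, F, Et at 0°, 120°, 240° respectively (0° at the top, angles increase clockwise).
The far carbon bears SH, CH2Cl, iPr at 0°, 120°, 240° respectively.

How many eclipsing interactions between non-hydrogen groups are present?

3

Non-H eclipsing pairs: NH2(0°)/SH(0°); F(120°)/CH2Cl(120°); Et(240°)/iPr(240°) — 3 interactions.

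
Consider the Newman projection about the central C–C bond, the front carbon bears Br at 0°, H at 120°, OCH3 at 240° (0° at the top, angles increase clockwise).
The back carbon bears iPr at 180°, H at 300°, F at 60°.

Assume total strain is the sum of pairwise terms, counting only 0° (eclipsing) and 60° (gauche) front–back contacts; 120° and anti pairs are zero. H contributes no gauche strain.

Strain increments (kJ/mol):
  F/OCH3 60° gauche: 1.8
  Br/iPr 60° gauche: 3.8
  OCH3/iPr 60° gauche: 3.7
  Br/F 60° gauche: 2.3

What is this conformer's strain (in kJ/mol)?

This conformer (staggered): Br(0°)/F(60°) gauche 2.3; OCH3(240°)/iPr(180°) gauche 3.7 → 6.0 kJ/mol.

6.0 kJ/mol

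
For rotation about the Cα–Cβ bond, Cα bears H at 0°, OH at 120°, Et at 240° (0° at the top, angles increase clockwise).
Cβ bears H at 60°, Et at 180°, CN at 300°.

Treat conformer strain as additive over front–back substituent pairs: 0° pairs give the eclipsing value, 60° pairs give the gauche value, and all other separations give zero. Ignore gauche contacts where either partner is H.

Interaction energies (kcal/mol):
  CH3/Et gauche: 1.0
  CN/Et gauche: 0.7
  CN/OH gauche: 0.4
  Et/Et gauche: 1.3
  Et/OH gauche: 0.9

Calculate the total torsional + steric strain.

This conformer (staggered): OH(120°)/Et(180°) gauche 0.9; Et(240°)/Et(180°) gauche 1.3; Et(240°)/CN(300°) gauche 0.7 → 2.9 kcal/mol.

2.9 kcal/mol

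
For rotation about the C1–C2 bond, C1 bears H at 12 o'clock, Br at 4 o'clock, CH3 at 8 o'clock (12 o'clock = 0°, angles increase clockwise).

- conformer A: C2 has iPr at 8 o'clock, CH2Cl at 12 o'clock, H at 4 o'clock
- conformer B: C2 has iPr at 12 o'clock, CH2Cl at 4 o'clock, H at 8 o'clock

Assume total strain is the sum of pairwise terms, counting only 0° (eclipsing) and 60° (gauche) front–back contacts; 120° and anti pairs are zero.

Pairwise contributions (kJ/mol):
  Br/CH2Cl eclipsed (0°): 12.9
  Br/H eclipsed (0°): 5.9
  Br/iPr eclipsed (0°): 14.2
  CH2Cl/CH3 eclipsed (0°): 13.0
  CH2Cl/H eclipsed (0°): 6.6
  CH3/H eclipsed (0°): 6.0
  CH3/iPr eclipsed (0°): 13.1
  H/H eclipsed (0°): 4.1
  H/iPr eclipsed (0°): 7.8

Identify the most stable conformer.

A (eclipsed): H(0°)/CH2Cl(0°) eclipsed 6.6; Br(120°)/H(120°) eclipsed 5.9; CH3(240°)/iPr(240°) eclipsed 13.1 → 25.6 kJ/mol.
B (eclipsed): H(0°)/iPr(0°) eclipsed 7.8; Br(120°)/CH2Cl(120°) eclipsed 12.9; CH3(240°)/H(240°) eclipsed 6.0 → 26.7 kJ/mol.
A has the lowest total (25.6 kJ/mol).

A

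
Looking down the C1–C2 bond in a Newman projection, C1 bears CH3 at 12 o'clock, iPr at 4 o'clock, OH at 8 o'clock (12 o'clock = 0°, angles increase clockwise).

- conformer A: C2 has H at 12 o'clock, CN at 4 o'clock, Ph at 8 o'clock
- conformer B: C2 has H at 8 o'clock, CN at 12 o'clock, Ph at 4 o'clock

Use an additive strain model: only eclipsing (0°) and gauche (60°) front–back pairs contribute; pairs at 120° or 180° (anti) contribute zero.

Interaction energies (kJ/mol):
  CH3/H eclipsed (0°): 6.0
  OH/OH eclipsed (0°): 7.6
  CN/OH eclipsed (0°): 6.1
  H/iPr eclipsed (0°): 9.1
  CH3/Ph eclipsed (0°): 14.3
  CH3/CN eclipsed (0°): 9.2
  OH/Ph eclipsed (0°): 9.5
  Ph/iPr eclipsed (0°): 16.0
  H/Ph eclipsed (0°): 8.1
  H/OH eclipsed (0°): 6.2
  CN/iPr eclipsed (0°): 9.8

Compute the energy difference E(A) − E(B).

-6.1 kJ/mol

A (eclipsed): CH3(0°)/H(0°) eclipsed 6.0; iPr(120°)/CN(120°) eclipsed 9.8; OH(240°)/Ph(240°) eclipsed 9.5 → 25.3 kJ/mol.
B (eclipsed): CH3(0°)/CN(0°) eclipsed 9.2; iPr(120°)/Ph(120°) eclipsed 16.0; OH(240°)/H(240°) eclipsed 6.2 → 31.4 kJ/mol.
E(A) − E(B) = 25.3 − 31.4 = -6.1 kJ/mol.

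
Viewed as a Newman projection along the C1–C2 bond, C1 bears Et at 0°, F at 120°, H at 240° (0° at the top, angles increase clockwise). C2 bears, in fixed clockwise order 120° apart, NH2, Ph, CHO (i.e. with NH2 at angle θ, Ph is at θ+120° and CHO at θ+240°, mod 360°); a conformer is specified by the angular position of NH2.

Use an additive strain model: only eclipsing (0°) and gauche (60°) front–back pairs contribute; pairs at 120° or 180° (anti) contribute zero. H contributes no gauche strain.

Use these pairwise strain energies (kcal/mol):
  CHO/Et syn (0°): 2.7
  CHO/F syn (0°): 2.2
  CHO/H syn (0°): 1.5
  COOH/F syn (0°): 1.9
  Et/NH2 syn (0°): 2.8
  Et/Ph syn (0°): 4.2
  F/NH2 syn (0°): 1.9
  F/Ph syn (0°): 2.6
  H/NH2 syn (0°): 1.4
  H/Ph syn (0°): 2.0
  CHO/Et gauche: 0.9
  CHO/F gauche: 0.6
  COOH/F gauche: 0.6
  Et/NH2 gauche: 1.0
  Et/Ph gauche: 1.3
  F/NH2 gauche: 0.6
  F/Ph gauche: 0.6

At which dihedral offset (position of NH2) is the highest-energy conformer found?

NH2 at 0° is eclipsed. Et at 0° is eclipsed with NH2 at 0° (2.8); F at 120° is eclipsed with Ph at 120° (2.6); H at 240° is eclipsed with CHO at 240° (1.5). Total 6.9 kcal/mol.
NH2 at 60° is staggered. Et at 0° is gauche with NH2 at 60° (1.0); Et at 0° is gauche with CHO at 300° (0.9); F at 120° is gauche with NH2 at 60° (0.6); F at 120° is gauche with Ph at 180° (0.6). Total 3.1 kcal/mol.
NH2 at 120° is eclipsed. Et at 0° is eclipsed with CHO at 0° (2.7); F at 120° is eclipsed with NH2 at 120° (1.9); H at 240° is eclipsed with Ph at 240° (2.0). Total 6.6 kcal/mol.
NH2 at 180° is staggered. Et at 0° is gauche with Ph at 300° (1.3); Et at 0° is gauche with CHO at 60° (0.9); F at 120° is gauche with NH2 at 180° (0.6); F at 120° is gauche with CHO at 60° (0.6). Total 3.4 kcal/mol.
NH2 at 240° is eclipsed. Et at 0° is eclipsed with Ph at 0° (4.2); F at 120° is eclipsed with CHO at 120° (2.2); H at 240° is eclipsed with NH2 at 240° (1.4). Total 7.8 kcal/mol.
NH2 at 300° is staggered. Et at 0° is gauche with NH2 at 300° (1.0); Et at 0° is gauche with Ph at 60° (1.3); F at 120° is gauche with Ph at 60° (0.6); F at 120° is gauche with CHO at 180° (0.6). Total 3.5 kcal/mol.
The maximum (7.8 kcal/mol) occurs with NH2 at 240°.

240°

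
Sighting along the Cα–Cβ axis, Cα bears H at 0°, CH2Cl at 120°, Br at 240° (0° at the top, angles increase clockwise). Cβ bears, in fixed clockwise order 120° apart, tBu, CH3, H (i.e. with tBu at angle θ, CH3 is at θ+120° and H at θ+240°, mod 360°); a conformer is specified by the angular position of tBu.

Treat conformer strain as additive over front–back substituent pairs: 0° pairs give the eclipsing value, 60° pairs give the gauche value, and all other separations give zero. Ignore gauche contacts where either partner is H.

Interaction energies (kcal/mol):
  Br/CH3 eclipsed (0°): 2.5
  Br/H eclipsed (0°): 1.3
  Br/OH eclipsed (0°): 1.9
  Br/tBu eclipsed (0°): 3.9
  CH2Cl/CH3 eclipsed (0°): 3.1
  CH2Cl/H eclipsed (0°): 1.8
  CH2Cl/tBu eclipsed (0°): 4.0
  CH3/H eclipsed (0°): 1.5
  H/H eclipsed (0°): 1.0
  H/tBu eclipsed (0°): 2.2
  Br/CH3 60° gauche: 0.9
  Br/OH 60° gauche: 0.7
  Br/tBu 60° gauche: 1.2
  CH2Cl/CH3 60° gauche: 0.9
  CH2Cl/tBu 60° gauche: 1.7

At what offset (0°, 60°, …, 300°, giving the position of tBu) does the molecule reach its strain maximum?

120°

tBu at 0° (eclipsed): H–tBu eclipsed, CH2Cl–CH3 eclipsed, Br–H eclipsed; 2.2 + 3.1 + 1.3 = 6.6 kcal/mol.
tBu at 60° (staggered): CH2Cl–tBu gauche, CH2Cl–CH3 gauche, Br–CH3 gauche; 1.7 + 0.9 + 0.9 = 3.5 kcal/mol.
tBu at 120° (eclipsed): H–H eclipsed, CH2Cl–tBu eclipsed, Br–CH3 eclipsed; 1.0 + 4.0 + 2.5 = 7.5 kcal/mol.
tBu at 180° (staggered): CH2Cl–tBu gauche, Br–tBu gauche, Br–CH3 gauche; 1.7 + 1.2 + 0.9 = 3.8 kcal/mol.
tBu at 240° (eclipsed): H–CH3 eclipsed, CH2Cl–H eclipsed, Br–tBu eclipsed; 1.5 + 1.8 + 3.9 = 7.2 kcal/mol.
tBu at 300° (staggered): CH2Cl–CH3 gauche, Br–tBu gauche; 0.9 + 1.2 = 2.1 kcal/mol.
The maximum (7.5 kcal/mol) occurs with tBu at 120°.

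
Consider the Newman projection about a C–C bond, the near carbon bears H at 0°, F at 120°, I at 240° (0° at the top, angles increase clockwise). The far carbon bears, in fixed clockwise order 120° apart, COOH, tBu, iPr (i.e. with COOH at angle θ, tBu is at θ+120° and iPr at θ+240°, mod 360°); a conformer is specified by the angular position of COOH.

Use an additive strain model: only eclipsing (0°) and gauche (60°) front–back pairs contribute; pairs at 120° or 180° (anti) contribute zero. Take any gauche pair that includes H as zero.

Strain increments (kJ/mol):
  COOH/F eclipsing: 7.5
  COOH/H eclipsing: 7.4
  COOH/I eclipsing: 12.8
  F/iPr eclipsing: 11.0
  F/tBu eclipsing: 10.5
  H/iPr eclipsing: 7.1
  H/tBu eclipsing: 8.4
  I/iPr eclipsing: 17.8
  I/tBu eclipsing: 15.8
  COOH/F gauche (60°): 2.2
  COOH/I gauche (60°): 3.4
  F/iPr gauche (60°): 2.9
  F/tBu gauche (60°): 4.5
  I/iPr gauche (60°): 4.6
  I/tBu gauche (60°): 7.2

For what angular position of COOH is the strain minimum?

COOH at 0° is eclipsed. H at 0° is eclipsed with COOH at 0° (7.4); F at 120° is eclipsed with tBu at 120° (10.5); I at 240° is eclipsed with iPr at 240° (17.8). Total 35.7 kJ/mol.
COOH at 60° is staggered. F at 120° is gauche with COOH at 60° (2.2); F at 120° is gauche with tBu at 180° (4.5); I at 240° is gauche with tBu at 180° (7.2); I at 240° is gauche with iPr at 300° (4.6). Total 18.5 kJ/mol.
COOH at 120° is eclipsed. H at 0° is eclipsed with iPr at 0° (7.1); F at 120° is eclipsed with COOH at 120° (7.5); I at 240° is eclipsed with tBu at 240° (15.8). Total 30.4 kJ/mol.
COOH at 180° is staggered. F at 120° is gauche with COOH at 180° (2.2); F at 120° is gauche with iPr at 60° (2.9); I at 240° is gauche with COOH at 180° (3.4); I at 240° is gauche with tBu at 300° (7.2). Total 15.7 kJ/mol.
COOH at 240° is eclipsed. H at 0° is eclipsed with tBu at 0° (8.4); F at 120° is eclipsed with iPr at 120° (11.0); I at 240° is eclipsed with COOH at 240° (12.8). Total 32.2 kJ/mol.
COOH at 300° is staggered. F at 120° is gauche with tBu at 60° (4.5); F at 120° is gauche with iPr at 180° (2.9); I at 240° is gauche with COOH at 300° (3.4); I at 240° is gauche with iPr at 180° (4.6). Total 15.4 kJ/mol.
The minimum (15.4 kJ/mol) occurs with COOH at 300°.

300°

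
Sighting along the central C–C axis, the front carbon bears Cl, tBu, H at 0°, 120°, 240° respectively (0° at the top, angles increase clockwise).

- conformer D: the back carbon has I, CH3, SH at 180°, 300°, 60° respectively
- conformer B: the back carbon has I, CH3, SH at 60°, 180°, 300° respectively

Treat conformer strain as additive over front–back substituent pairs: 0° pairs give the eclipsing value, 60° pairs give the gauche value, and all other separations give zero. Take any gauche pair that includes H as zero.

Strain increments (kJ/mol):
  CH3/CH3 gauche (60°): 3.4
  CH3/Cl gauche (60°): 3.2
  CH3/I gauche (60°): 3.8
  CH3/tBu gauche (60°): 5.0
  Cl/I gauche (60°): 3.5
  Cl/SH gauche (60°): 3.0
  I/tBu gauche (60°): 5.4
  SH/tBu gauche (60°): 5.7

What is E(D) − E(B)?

D is staggered. Cl at 0° is gauche with CH3 at 300° (3.2); Cl at 0° is gauche with SH at 60° (3.0); tBu at 120° is gauche with I at 180° (5.4); tBu at 120° is gauche with SH at 60° (5.7). Total 17.3 kJ/mol.
B is staggered. Cl at 0° is gauche with I at 60° (3.5); Cl at 0° is gauche with SH at 300° (3.0); tBu at 120° is gauche with I at 60° (5.4); tBu at 120° is gauche with CH3 at 180° (5.0). Total 16.9 kJ/mol.
E(D) − E(B) = 17.3 − 16.9 = +0.4 kJ/mol.

+0.4 kJ/mol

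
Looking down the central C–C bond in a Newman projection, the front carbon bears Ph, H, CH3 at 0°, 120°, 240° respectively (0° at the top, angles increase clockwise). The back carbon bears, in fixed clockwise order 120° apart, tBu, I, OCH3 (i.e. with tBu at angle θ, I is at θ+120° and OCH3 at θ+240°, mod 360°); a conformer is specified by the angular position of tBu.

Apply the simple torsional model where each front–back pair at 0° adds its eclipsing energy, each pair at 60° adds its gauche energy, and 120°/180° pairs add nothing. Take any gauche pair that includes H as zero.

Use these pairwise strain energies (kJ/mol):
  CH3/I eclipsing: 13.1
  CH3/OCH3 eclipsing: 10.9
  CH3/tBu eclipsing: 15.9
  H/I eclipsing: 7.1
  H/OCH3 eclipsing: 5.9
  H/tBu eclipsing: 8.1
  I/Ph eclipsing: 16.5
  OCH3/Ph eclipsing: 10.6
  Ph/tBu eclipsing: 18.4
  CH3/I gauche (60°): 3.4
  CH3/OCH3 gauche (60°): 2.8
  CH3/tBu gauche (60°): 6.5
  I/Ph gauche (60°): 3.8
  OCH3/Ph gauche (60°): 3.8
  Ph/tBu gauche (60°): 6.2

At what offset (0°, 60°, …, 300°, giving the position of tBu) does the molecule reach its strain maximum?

240°

tBu at 0° is eclipsed. Ph at 0° is eclipsed with tBu at 0° (18.4); H at 120° is eclipsed with I at 120° (7.1); CH3 at 240° is eclipsed with OCH3 at 240° (10.9). Total 36.4 kJ/mol.
tBu at 60° is staggered. Ph at 0° is gauche with tBu at 60° (6.2); Ph at 0° is gauche with OCH3 at 300° (3.8); CH3 at 240° is gauche with I at 180° (3.4); CH3 at 240° is gauche with OCH3 at 300° (2.8). Total 16.2 kJ/mol.
tBu at 120° is eclipsed. Ph at 0° is eclipsed with OCH3 at 0° (10.6); H at 120° is eclipsed with tBu at 120° (8.1); CH3 at 240° is eclipsed with I at 240° (13.1). Total 31.8 kJ/mol.
tBu at 180° is staggered. Ph at 0° is gauche with I at 300° (3.8); Ph at 0° is gauche with OCH3 at 60° (3.8); CH3 at 240° is gauche with tBu at 180° (6.5); CH3 at 240° is gauche with I at 300° (3.4). Total 17.5 kJ/mol.
tBu at 240° is eclipsed. Ph at 0° is eclipsed with I at 0° (16.5); H at 120° is eclipsed with OCH3 at 120° (5.9); CH3 at 240° is eclipsed with tBu at 240° (15.9). Total 38.3 kJ/mol.
tBu at 300° is staggered. Ph at 0° is gauche with tBu at 300° (6.2); Ph at 0° is gauche with I at 60° (3.8); CH3 at 240° is gauche with tBu at 300° (6.5); CH3 at 240° is gauche with OCH3 at 180° (2.8). Total 19.3 kJ/mol.
The maximum (38.3 kJ/mol) occurs with tBu at 240°.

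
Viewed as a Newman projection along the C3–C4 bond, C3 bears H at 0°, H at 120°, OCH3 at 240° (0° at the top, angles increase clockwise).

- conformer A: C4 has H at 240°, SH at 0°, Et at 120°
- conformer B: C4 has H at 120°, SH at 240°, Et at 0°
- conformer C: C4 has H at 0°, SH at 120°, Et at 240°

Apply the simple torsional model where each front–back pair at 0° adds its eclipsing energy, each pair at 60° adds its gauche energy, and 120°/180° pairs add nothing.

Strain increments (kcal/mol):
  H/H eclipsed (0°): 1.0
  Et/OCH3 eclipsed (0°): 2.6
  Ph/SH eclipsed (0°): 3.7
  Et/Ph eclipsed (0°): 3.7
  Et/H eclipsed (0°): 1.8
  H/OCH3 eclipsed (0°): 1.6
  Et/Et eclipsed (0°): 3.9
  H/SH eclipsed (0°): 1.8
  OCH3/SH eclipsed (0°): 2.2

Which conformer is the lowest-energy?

A is eclipsed. H at 0° is eclipsed with SH at 0° (1.8); H at 120° is eclipsed with Et at 120° (1.8); OCH3 at 240° is eclipsed with H at 240° (1.6). Total 5.2 kcal/mol.
B is eclipsed. H at 0° is eclipsed with Et at 0° (1.8); H at 120° is eclipsed with H at 120° (1.0); OCH3 at 240° is eclipsed with SH at 240° (2.2). Total 5.0 kcal/mol.
C is eclipsed. H at 0° is eclipsed with H at 0° (1.0); H at 120° is eclipsed with SH at 120° (1.8); OCH3 at 240° is eclipsed with Et at 240° (2.6). Total 5.4 kcal/mol.
B has the lowest total (5.0 kcal/mol).

B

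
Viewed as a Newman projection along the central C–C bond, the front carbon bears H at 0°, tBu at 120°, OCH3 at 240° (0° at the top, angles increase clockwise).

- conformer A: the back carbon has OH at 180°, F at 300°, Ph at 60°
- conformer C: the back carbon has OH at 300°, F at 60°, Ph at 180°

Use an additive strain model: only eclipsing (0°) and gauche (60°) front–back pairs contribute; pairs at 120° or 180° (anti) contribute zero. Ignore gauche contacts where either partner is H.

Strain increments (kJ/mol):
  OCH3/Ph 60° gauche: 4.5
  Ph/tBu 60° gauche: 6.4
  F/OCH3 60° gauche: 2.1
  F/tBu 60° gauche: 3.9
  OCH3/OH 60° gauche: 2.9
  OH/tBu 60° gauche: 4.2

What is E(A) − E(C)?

-2.1 kJ/mol

A is staggered. tBu at 120° is gauche with OH at 180° (4.2); tBu at 120° is gauche with Ph at 60° (6.4); OCH3 at 240° is gauche with OH at 180° (2.9); OCH3 at 240° is gauche with F at 300° (2.1). Total 15.6 kJ/mol.
C is staggered. tBu at 120° is gauche with F at 60° (3.9); tBu at 120° is gauche with Ph at 180° (6.4); OCH3 at 240° is gauche with OH at 300° (2.9); OCH3 at 240° is gauche with Ph at 180° (4.5). Total 17.7 kJ/mol.
E(A) − E(C) = 15.6 − 17.7 = -2.1 kJ/mol.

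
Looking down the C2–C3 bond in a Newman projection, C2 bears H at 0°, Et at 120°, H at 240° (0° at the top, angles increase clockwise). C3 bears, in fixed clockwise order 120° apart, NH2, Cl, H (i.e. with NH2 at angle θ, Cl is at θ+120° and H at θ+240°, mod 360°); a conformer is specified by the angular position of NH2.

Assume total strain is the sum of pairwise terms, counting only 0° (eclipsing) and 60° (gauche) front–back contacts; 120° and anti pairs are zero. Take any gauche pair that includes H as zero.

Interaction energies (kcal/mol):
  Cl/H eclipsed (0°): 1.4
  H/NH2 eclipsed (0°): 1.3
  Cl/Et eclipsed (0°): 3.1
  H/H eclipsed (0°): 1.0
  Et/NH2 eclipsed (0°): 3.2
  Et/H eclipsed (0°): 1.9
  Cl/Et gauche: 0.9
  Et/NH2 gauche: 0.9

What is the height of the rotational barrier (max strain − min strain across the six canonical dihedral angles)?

4.7 kcal/mol

NH2 at 0° (eclipsed): H(0°)/NH2(0°) eclipsed 1.3; Et(120°)/Cl(120°) eclipsed 3.1; H(240°)/H(240°) eclipsed 1.0 → 5.4 kcal/mol.
NH2 at 60° (staggered): Et(120°)/NH2(60°) gauche 0.9; Et(120°)/Cl(180°) gauche 0.9 → 1.8 kcal/mol.
NH2 at 120° (eclipsed): H(0°)/H(0°) eclipsed 1.0; Et(120°)/NH2(120°) eclipsed 3.2; H(240°)/Cl(240°) eclipsed 1.4 → 5.6 kcal/mol.
NH2 at 180° (staggered): Et(120°)/NH2(180°) gauche 0.9 → 0.9 kcal/mol.
NH2 at 240° (eclipsed): H(0°)/Cl(0°) eclipsed 1.4; Et(120°)/H(120°) eclipsed 1.9; H(240°)/NH2(240°) eclipsed 1.3 → 4.6 kcal/mol.
NH2 at 300° (staggered): Et(120°)/Cl(60°) gauche 0.9 → 0.9 kcal/mol.
Max at 120° (5.6 kcal/mol), min at 180° (0.9 kcal/mol); barrier = 4.7 kcal/mol.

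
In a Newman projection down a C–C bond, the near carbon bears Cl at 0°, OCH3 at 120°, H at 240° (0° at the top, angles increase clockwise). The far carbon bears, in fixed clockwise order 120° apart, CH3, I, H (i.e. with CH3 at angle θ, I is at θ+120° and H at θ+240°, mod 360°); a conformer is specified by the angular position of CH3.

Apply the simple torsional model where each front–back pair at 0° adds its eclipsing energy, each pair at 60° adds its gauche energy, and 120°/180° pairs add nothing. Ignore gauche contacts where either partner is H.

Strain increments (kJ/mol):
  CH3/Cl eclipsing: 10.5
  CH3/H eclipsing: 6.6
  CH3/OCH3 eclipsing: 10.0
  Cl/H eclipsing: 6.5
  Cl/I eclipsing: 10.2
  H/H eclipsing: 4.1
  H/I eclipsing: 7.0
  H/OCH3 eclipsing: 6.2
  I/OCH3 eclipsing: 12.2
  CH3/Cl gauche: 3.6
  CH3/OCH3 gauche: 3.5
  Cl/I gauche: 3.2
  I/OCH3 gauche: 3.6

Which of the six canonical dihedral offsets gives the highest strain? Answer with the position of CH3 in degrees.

CH3 at 0° is eclipsed. Cl at 0° is eclipsed with CH3 at 0° (10.5); OCH3 at 120° is eclipsed with I at 120° (12.2); H at 240° is eclipsed with H at 240° (4.1). Total 26.8 kJ/mol.
CH3 at 60° is staggered. Cl at 0° is gauche with CH3 at 60° (3.6); OCH3 at 120° is gauche with CH3 at 60° (3.5); OCH3 at 120° is gauche with I at 180° (3.6). Total 10.7 kJ/mol.
CH3 at 120° is eclipsed. Cl at 0° is eclipsed with H at 0° (6.5); OCH3 at 120° is eclipsed with CH3 at 120° (10.0); H at 240° is eclipsed with I at 240° (7.0). Total 23.5 kJ/mol.
CH3 at 180° is staggered. Cl at 0° is gauche with I at 300° (3.2); OCH3 at 120° is gauche with CH3 at 180° (3.5). Total 6.7 kJ/mol.
CH3 at 240° is eclipsed. Cl at 0° is eclipsed with I at 0° (10.2); OCH3 at 120° is eclipsed with H at 120° (6.2); H at 240° is eclipsed with CH3 at 240° (6.6). Total 23.0 kJ/mol.
CH3 at 300° is staggered. Cl at 0° is gauche with CH3 at 300° (3.6); Cl at 0° is gauche with I at 60° (3.2); OCH3 at 120° is gauche with I at 60° (3.6). Total 10.4 kJ/mol.
The maximum (26.8 kJ/mol) occurs with CH3 at 0°.

0°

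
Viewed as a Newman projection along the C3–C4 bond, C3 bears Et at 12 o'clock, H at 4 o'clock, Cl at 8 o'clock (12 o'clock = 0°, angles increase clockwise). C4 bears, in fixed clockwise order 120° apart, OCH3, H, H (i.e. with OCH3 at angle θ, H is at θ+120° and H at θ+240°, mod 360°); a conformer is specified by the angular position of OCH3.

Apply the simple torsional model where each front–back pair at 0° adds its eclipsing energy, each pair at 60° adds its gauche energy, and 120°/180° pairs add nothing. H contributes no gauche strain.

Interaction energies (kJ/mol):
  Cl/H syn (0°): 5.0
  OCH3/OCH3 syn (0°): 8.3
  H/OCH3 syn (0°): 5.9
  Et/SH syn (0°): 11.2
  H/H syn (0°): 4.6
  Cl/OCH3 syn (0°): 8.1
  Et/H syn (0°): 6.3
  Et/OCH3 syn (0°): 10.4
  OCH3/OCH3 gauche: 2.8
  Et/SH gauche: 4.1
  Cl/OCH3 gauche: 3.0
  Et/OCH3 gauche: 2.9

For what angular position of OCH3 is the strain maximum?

OCH3 at 0° (eclipsed): Et(0°)/OCH3(0°) eclipsed 10.4; H(120°)/H(120°) eclipsed 4.6; Cl(240°)/H(240°) eclipsed 5.0 → 20.0 kJ/mol.
OCH3 at 60° (staggered): Et(0°)/OCH3(60°) gauche 2.9 → 2.9 kJ/mol.
OCH3 at 120° (eclipsed): Et(0°)/H(0°) eclipsed 6.3; H(120°)/OCH3(120°) eclipsed 5.9; Cl(240°)/H(240°) eclipsed 5.0 → 17.2 kJ/mol.
OCH3 at 180° (staggered): Cl(240°)/OCH3(180°) gauche 3.0 → 3.0 kJ/mol.
OCH3 at 240° (eclipsed): Et(0°)/H(0°) eclipsed 6.3; H(120°)/H(120°) eclipsed 4.6; Cl(240°)/OCH3(240°) eclipsed 8.1 → 19.0 kJ/mol.
OCH3 at 300° (staggered): Et(0°)/OCH3(300°) gauche 2.9; Cl(240°)/OCH3(300°) gauche 3.0 → 5.9 kJ/mol.
The maximum (20.0 kJ/mol) occurs with OCH3 at 0°.

0°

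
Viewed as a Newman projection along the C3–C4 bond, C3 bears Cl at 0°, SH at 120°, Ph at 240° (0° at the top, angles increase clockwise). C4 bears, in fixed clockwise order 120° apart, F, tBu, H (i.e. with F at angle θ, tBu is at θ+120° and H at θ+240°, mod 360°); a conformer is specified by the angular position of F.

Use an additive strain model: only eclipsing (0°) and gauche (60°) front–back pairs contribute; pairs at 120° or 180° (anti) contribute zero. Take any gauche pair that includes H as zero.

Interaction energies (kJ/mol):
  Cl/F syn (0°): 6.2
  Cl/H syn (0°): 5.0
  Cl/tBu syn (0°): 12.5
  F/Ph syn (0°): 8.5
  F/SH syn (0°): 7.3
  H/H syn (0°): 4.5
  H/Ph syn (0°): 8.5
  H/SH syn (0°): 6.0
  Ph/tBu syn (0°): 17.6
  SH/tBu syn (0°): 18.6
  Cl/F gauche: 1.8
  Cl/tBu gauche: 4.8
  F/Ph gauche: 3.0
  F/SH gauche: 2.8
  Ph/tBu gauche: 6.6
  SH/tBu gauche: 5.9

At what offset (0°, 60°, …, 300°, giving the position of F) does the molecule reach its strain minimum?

F at 0° (eclipsed): Cl–F eclipsed, SH–tBu eclipsed, Ph–H eclipsed; 6.2 + 18.6 + 8.5 = 33.3 kJ/mol.
F at 60° (staggered): Cl–F gauche, SH–F gauche, SH–tBu gauche, Ph–tBu gauche; 1.8 + 2.8 + 5.9 + 6.6 = 17.1 kJ/mol.
F at 120° (eclipsed): Cl–H eclipsed, SH–F eclipsed, Ph–tBu eclipsed; 5.0 + 7.3 + 17.6 = 29.9 kJ/mol.
F at 180° (staggered): Cl–tBu gauche, SH–F gauche, Ph–F gauche, Ph–tBu gauche; 4.8 + 2.8 + 3.0 + 6.6 = 17.2 kJ/mol.
F at 240° (eclipsed): Cl–tBu eclipsed, SH–H eclipsed, Ph–F eclipsed; 12.5 + 6.0 + 8.5 = 27.0 kJ/mol.
F at 300° (staggered): Cl–F gauche, Cl–tBu gauche, SH–tBu gauche, Ph–F gauche; 1.8 + 4.8 + 5.9 + 3.0 = 15.5 kJ/mol.
The minimum (15.5 kJ/mol) occurs with F at 300°.

300°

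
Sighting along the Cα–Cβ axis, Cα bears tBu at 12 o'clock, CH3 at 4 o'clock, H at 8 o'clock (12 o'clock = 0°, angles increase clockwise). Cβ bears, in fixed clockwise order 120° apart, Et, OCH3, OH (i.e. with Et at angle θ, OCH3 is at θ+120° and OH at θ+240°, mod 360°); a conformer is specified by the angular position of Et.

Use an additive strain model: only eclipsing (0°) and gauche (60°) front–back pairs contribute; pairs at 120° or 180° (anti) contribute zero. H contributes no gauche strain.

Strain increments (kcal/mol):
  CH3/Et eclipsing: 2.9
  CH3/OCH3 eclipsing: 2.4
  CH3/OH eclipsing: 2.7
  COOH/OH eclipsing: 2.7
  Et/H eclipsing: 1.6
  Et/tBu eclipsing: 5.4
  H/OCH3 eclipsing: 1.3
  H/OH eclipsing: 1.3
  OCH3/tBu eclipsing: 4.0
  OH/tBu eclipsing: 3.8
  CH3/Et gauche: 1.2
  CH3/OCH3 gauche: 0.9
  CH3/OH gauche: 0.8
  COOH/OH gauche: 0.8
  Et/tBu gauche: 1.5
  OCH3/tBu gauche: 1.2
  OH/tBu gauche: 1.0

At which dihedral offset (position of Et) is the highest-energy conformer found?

0°

Et at 0° is eclipsed. tBu at 0° is eclipsed with Et at 0° (5.4); CH3 at 120° is eclipsed with OCH3 at 120° (2.4); H at 240° is eclipsed with OH at 240° (1.3). Total 9.1 kcal/mol.
Et at 60° is staggered. tBu at 0° is gauche with Et at 60° (1.5); tBu at 0° is gauche with OH at 300° (1.0); CH3 at 120° is gauche with Et at 60° (1.2); CH3 at 120° is gauche with OCH3 at 180° (0.9). Total 4.6 kcal/mol.
Et at 120° is eclipsed. tBu at 0° is eclipsed with OH at 0° (3.8); CH3 at 120° is eclipsed with Et at 120° (2.9); H at 240° is eclipsed with OCH3 at 240° (1.3). Total 8.0 kcal/mol.
Et at 180° is staggered. tBu at 0° is gauche with OCH3 at 300° (1.2); tBu at 0° is gauche with OH at 60° (1.0); CH3 at 120° is gauche with Et at 180° (1.2); CH3 at 120° is gauche with OH at 60° (0.8). Total 4.2 kcal/mol.
Et at 240° is eclipsed. tBu at 0° is eclipsed with OCH3 at 0° (4.0); CH3 at 120° is eclipsed with OH at 120° (2.7); H at 240° is eclipsed with Et at 240° (1.6). Total 8.3 kcal/mol.
Et at 300° is staggered. tBu at 0° is gauche with Et at 300° (1.5); tBu at 0° is gauche with OCH3 at 60° (1.2); CH3 at 120° is gauche with OCH3 at 60° (0.9); CH3 at 120° is gauche with OH at 180° (0.8). Total 4.4 kcal/mol.
The maximum (9.1 kcal/mol) occurs with Et at 0°.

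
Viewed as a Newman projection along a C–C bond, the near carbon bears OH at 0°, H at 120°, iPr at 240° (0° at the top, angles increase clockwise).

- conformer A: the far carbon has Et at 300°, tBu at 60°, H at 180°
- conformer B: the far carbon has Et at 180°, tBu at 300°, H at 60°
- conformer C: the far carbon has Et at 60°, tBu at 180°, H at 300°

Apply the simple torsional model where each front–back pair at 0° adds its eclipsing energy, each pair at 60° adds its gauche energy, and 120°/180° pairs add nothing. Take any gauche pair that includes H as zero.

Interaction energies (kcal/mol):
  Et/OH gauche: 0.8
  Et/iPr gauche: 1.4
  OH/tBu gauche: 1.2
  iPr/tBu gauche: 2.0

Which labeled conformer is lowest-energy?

A (staggered): OH(0°)/Et(300°) gauche 0.8; OH(0°)/tBu(60°) gauche 1.2; iPr(240°)/Et(300°) gauche 1.4 → 3.4 kcal/mol.
B (staggered): OH(0°)/tBu(300°) gauche 1.2; iPr(240°)/Et(180°) gauche 1.4; iPr(240°)/tBu(300°) gauche 2.0 → 4.6 kcal/mol.
C (staggered): OH(0°)/Et(60°) gauche 0.8; iPr(240°)/tBu(180°) gauche 2.0 → 2.8 kcal/mol.
C has the lowest total (2.8 kcal/mol).

C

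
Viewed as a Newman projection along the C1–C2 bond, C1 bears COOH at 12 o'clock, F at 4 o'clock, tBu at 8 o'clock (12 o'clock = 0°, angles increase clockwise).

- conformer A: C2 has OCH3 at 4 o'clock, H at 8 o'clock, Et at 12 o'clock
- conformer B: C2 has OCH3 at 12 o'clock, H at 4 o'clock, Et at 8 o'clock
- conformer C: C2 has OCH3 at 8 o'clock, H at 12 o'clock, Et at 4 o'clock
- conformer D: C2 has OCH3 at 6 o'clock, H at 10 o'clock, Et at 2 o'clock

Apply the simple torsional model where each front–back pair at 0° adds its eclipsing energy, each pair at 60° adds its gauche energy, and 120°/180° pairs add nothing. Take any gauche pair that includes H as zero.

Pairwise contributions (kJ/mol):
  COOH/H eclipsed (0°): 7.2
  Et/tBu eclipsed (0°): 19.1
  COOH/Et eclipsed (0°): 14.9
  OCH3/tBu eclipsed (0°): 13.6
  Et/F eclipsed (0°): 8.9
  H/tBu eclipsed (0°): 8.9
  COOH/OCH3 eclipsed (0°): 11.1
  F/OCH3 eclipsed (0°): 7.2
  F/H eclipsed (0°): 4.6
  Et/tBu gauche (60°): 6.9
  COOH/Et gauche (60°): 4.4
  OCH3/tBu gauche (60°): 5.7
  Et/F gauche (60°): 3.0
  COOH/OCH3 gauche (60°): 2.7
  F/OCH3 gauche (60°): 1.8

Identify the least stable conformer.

A (eclipsed): COOH(0°)/Et(0°) eclipsed 14.9; F(120°)/OCH3(120°) eclipsed 7.2; tBu(240°)/H(240°) eclipsed 8.9 → 31.0 kJ/mol.
B (eclipsed): COOH(0°)/OCH3(0°) eclipsed 11.1; F(120°)/H(120°) eclipsed 4.6; tBu(240°)/Et(240°) eclipsed 19.1 → 34.8 kJ/mol.
C (eclipsed): COOH(0°)/H(0°) eclipsed 7.2; F(120°)/Et(120°) eclipsed 8.9; tBu(240°)/OCH3(240°) eclipsed 13.6 → 29.7 kJ/mol.
D (staggered): COOH(0°)/Et(60°) gauche 4.4; F(120°)/OCH3(180°) gauche 1.8; F(120°)/Et(60°) gauche 3.0; tBu(240°)/OCH3(180°) gauche 5.7 → 14.9 kJ/mol.
B has the highest total (34.8 kJ/mol).

B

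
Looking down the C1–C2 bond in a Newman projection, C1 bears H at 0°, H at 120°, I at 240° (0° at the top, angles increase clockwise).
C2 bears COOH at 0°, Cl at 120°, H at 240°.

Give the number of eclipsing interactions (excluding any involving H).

0

Every eclipsing pair involves H, so the count is 0.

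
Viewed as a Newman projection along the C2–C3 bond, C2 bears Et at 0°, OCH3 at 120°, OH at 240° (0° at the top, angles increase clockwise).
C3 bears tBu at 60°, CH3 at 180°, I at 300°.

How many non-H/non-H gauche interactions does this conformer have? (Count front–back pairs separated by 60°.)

Non-H gauche pairs: Et(0°)/tBu(60°); Et(0°)/I(300°); OCH3(120°)/tBu(60°); OCH3(120°)/CH3(180°); OH(240°)/CH3(180°); OH(240°)/I(300°) — 6 interactions.

6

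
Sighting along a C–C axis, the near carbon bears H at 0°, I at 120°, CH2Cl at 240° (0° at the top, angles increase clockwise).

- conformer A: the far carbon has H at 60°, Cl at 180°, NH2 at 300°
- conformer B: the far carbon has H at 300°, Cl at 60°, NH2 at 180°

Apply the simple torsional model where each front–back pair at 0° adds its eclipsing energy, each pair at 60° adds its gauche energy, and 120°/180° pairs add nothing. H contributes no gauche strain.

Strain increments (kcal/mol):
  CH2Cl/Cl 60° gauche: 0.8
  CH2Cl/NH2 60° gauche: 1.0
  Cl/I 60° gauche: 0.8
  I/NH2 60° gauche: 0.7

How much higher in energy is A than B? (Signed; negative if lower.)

A (staggered): I(120°)/Cl(180°) gauche 0.8; CH2Cl(240°)/Cl(180°) gauche 0.8; CH2Cl(240°)/NH2(300°) gauche 1.0 → 2.6 kcal/mol.
B (staggered): I(120°)/Cl(60°) gauche 0.8; I(120°)/NH2(180°) gauche 0.7; CH2Cl(240°)/NH2(180°) gauche 1.0 → 2.5 kcal/mol.
E(A) − E(B) = 2.6 − 2.5 = +0.1 kcal/mol.

+0.1 kcal/mol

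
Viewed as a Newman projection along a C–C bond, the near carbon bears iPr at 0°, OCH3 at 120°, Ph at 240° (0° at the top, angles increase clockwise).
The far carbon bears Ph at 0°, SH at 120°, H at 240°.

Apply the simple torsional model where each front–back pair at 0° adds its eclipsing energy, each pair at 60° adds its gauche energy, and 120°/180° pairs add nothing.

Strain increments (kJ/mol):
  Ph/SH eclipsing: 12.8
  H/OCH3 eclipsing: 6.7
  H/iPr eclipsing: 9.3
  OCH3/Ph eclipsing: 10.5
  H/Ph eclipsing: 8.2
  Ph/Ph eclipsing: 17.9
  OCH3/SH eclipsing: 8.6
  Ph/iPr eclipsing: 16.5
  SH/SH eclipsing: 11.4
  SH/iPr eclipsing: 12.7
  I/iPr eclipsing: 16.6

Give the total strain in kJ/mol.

33.3 kJ/mol

This conformer (eclipsed): iPr–Ph eclipsed, OCH3–SH eclipsed, Ph–H eclipsed; 16.5 + 8.6 + 8.2 = 33.3 kJ/mol.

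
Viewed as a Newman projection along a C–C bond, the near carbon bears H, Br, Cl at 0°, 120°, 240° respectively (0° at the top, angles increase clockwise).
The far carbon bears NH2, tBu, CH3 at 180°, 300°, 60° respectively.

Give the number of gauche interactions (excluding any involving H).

4

Non-H gauche pairs: Br(120°)/NH2(180°); Br(120°)/CH3(60°); Cl(240°)/NH2(180°); Cl(240°)/tBu(300°) — 4 interactions.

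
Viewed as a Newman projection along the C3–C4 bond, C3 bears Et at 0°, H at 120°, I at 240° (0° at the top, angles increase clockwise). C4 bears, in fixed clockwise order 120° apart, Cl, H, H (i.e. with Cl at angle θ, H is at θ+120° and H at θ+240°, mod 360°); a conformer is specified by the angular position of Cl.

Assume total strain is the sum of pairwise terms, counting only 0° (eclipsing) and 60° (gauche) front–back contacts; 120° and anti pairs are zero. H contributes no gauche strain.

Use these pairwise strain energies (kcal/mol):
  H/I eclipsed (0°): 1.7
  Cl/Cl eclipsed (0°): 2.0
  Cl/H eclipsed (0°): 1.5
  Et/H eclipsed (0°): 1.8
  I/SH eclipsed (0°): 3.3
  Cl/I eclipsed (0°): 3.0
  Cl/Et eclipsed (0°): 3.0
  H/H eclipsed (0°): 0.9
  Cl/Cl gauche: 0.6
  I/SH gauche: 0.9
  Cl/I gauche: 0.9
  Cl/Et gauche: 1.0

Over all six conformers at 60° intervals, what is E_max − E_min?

4.8 kcal/mol

Cl at 0° (eclipsed): Et–Cl eclipsed, H–H eclipsed, I–H eclipsed; 3.0 + 0.9 + 1.7 = 5.6 kcal/mol.
Cl at 60° (staggered): Et–Cl gauche; 1.0 = 1.0 kcal/mol.
Cl at 120° (eclipsed): Et–H eclipsed, H–Cl eclipsed, I–H eclipsed; 1.8 + 1.5 + 1.7 = 5.0 kcal/mol.
Cl at 180° (staggered): I–Cl gauche; 0.9 = 0.9 kcal/mol.
Cl at 240° (eclipsed): Et–H eclipsed, H–H eclipsed, I–Cl eclipsed; 1.8 + 0.9 + 3.0 = 5.7 kcal/mol.
Cl at 300° (staggered): Et–Cl gauche, I–Cl gauche; 1.0 + 0.9 = 1.9 kcal/mol.
Max at 240° (5.7 kcal/mol), min at 180° (0.9 kcal/mol); barrier = 4.8 kcal/mol.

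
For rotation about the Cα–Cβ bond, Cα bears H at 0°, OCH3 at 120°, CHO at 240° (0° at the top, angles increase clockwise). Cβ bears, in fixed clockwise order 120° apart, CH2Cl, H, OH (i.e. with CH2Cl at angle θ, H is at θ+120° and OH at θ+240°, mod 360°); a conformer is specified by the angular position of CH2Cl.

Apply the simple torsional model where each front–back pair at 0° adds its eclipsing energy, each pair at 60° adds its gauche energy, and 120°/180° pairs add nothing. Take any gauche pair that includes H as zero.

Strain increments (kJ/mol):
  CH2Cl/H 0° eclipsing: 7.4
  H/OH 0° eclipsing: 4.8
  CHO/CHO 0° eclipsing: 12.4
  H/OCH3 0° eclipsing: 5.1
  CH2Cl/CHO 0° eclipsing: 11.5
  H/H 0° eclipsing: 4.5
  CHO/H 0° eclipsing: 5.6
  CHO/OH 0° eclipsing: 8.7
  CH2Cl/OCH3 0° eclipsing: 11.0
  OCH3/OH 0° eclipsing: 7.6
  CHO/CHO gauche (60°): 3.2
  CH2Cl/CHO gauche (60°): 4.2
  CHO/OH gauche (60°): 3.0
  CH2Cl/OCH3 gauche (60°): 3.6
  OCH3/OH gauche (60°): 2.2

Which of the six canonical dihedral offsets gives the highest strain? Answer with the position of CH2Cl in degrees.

CH2Cl at 0° is eclipsed. H at 0° is eclipsed with CH2Cl at 0° (7.4); OCH3 at 120° is eclipsed with H at 120° (5.1); CHO at 240° is eclipsed with OH at 240° (8.7). Total 21.2 kJ/mol.
CH2Cl at 60° is staggered. OCH3 at 120° is gauche with CH2Cl at 60° (3.6); CHO at 240° is gauche with OH at 300° (3.0). Total 6.6 kJ/mol.
CH2Cl at 120° is eclipsed. H at 0° is eclipsed with OH at 0° (4.8); OCH3 at 120° is eclipsed with CH2Cl at 120° (11.0); CHO at 240° is eclipsed with H at 240° (5.6). Total 21.4 kJ/mol.
CH2Cl at 180° is staggered. OCH3 at 120° is gauche with CH2Cl at 180° (3.6); OCH3 at 120° is gauche with OH at 60° (2.2); CHO at 240° is gauche with CH2Cl at 180° (4.2). Total 10.0 kJ/mol.
CH2Cl at 240° is eclipsed. H at 0° is eclipsed with H at 0° (4.5); OCH3 at 120° is eclipsed with OH at 120° (7.6); CHO at 240° is eclipsed with CH2Cl at 240° (11.5). Total 23.6 kJ/mol.
CH2Cl at 300° is staggered. OCH3 at 120° is gauche with OH at 180° (2.2); CHO at 240° is gauche with CH2Cl at 300° (4.2); CHO at 240° is gauche with OH at 180° (3.0). Total 9.4 kJ/mol.
The maximum (23.6 kJ/mol) occurs with CH2Cl at 240°.

240°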